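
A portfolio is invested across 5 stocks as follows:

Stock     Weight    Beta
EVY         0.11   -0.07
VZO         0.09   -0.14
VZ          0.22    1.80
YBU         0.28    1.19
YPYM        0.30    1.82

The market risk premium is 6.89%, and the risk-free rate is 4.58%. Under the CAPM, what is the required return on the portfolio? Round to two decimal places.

β_P = Σ w_i β_i = 0.11×-0.07 + 0.09×-0.14 + 0.22×1.80 + 0.28×1.19 + 0.30×1.82 = 1.2549
E(R_P) = R_f + β_P × MRP = 4.58% + 1.2549 × 6.89% = 13.23%

13.23%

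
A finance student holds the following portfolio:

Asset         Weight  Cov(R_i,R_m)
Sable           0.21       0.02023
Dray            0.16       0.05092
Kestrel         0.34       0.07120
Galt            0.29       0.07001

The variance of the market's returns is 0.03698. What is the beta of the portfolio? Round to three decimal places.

β_Sable = 0.02023 / 0.03698 = 0.5471
β_Dray = 0.05092 / 0.03698 = 1.3770
β_Kestrel = 0.07120 / 0.03698 = 1.9254
β_Galt = 0.07001 / 0.03698 = 1.8932
β_P = Σ w_i β_i = 0.21×0.5471 + 0.16×1.3770 + 0.34×1.9254 + 0.29×1.8932 = 1.5389

1.539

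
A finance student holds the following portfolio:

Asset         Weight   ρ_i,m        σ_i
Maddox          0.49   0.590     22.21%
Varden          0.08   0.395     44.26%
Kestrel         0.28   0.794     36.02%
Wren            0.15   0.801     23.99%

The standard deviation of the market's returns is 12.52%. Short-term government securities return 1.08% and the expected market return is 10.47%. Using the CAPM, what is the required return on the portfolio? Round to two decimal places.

β_Maddox = 0.590 × 22.21% / 12.52% = 1.0466
β_Varden = 0.395 × 44.26% / 12.52% = 1.3964
β_Kestrel = 0.794 × 36.02% / 12.52% = 2.2843
β_Wren = 0.801 × 23.99% / 12.52% = 1.5348
β_P = Σ w_i β_i = 0.49×1.0466 + 0.08×1.3964 + 0.28×2.2843 + 0.15×1.5348 = 1.4944
MRP = 10.47% − 1.08% = 9.39%
E(R_P) = R_f + β_P × MRP = 1.08% + 1.4944 × 9.39% = 15.11%

15.11%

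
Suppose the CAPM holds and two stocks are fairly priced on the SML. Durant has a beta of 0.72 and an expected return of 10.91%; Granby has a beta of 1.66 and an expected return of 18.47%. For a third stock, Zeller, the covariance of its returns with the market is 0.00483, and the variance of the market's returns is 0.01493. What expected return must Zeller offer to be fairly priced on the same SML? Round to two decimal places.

MRP = (18.47% − 10.91%) / (1.66 − 0.72) = 8.0426%
R_f = 10.91% − 0.72 × 8.0426% = 5.1193%
β_Zeller = Cov / Var(R_m) = 0.00483 / 0.01493 = 0.3235
E(R_Zeller) = R_f + β × MRP = 5.1193% + 0.3235 × 8.0426% = 7.72%

7.72%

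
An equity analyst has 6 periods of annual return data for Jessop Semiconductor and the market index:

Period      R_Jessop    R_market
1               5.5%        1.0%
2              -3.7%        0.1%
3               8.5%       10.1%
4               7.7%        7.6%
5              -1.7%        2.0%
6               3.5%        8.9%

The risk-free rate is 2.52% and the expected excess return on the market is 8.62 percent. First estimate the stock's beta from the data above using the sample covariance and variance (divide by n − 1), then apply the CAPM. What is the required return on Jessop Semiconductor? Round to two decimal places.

9.56%

Mean R_i = (5.5 − 3.7 + 8.5 + 7.7 − 1.7 + 3.5) / 6 = 3.3000%
Mean R_m = (1.0 + 0.1 + 10.1 + 7.6 + 2.0 + 8.9) / 6 = 4.9500%
Σ(R_i − R̄_i)(R_m − R̄_m) = 79.2400  ⇒  Cov = 79.2400 / 5 = 15.8480
Σ(R_m − R̄_m)² = 96.9750  ⇒  Var(R_m) = 96.9750 / 5 = 19.3950
β = Cov / Var(R_m) = 15.8480 / 19.3950 = 0.8171
E(R) = R_f + β × MRP = 2.52% + 0.8171 × 8.62% = 9.56%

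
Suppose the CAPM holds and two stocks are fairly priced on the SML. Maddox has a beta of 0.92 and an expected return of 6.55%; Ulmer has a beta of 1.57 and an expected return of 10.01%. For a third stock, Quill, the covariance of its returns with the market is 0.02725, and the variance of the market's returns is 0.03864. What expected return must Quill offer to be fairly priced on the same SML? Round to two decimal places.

MRP = (10.01% − 6.55%) / (1.57 − 0.92) = 5.3231%
R_f = 6.55% − 0.92 × 5.3231% = 1.6527%
β_Quill = Cov / Var(R_m) = 0.02725 / 0.03864 = 0.7052
E(R_Quill) = R_f + β × MRP = 1.6527% + 0.7052 × 5.3231% = 5.41%

5.41%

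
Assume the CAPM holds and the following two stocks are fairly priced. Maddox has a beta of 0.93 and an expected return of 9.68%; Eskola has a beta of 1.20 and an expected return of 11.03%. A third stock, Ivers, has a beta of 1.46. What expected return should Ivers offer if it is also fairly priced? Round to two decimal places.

MRP (SML slope) = (11.03% − 9.68%) / (1.20 − 0.93) = 1.35% / 0.27 = 5.0000%
R_f (intercept) = 9.68% − 0.93 × 5.0000% = 5.0300%
E(R_Ivers) = R_f + β × MRP = 5.0300% + 1.46 × 5.0000% = 12.33%

12.33%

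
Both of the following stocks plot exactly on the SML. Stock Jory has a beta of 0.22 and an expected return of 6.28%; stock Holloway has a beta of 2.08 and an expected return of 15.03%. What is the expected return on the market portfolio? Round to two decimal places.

Both satisfy E(R) = R_f + β·MRP, so the slope of the SML is
MRP = (15.03% − 6.28%) / (2.08 − 0.22) = 8.75% / 1.86 = 4.7043%
R_f = E(R_Jory) − β_Jory·MRP = 6.28% − 0.22 × 4.7043% = 5.2451%
E(R_m) = R_f + MRP = 5.2451% + 4.7043% = 9.95%

9.95%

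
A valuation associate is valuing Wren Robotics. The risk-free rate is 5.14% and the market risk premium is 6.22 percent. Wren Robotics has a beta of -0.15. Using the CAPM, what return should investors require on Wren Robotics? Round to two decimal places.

E(R) = R_f + β × MRP = 5.14% + -0.15 × 6.22% = 4.21%

4.21%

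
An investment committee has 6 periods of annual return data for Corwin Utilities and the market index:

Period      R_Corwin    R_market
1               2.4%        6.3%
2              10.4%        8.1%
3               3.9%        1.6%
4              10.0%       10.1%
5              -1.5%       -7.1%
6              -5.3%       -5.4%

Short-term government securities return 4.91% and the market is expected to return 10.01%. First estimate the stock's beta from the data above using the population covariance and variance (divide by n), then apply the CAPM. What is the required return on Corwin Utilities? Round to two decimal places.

8.87%

Mean R_i = (2.4 + 10.4 + 3.9 + 10.0 − 1.5 − 5.3) / 6 = 3.3167%
Mean R_m = (6.3 + 8.1 + 1.6 + 10.1 − 7.1 − 5.4) / 6 = 2.2667%
Σ(R_i − R̄_i)(R_m − R̄_m) = 200.7633  ⇒  Cov = 200.7633 / 6 = 33.4606
Σ(R_m − R̄_m)² = 258.6133  ⇒  Var(R_m) = 258.6133 / 6 = 43.1022
β = Cov / Var(R_m) = 33.4606 / 43.1022 = 0.7763
MRP = 10.01% − 4.91% = 5.10%
E(R) = R_f + β × MRP = 4.91% + 0.7763 × 5.10% = 8.87%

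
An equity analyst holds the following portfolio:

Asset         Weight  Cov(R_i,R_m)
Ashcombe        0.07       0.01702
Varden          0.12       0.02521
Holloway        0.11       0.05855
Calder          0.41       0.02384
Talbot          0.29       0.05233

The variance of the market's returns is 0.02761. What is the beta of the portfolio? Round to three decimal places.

β_Ashcombe = 0.01702 / 0.02761 = 0.6164
β_Varden = 0.02521 / 0.02761 = 0.9131
β_Holloway = 0.05855 / 0.02761 = 2.1206
β_Calder = 0.02384 / 0.02761 = 0.8635
β_Talbot = 0.05233 / 0.02761 = 1.8953
β_P = Σ w_i β_i = 0.07×0.6164 + 0.12×0.9131 + 0.11×2.1206 + 0.41×0.8635 + 0.29×1.8953 = 1.2897

1.290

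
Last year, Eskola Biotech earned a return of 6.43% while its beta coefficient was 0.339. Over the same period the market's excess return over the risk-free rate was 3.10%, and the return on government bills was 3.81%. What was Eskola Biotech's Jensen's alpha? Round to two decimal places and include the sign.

CAPM benchmark = R_f + β(R_m − R_f) = 3.81% + 0.339 × 3.10% = 4.86090%
α = actual − benchmark = 6.43% − 4.86090% = +1.57%

+1.57%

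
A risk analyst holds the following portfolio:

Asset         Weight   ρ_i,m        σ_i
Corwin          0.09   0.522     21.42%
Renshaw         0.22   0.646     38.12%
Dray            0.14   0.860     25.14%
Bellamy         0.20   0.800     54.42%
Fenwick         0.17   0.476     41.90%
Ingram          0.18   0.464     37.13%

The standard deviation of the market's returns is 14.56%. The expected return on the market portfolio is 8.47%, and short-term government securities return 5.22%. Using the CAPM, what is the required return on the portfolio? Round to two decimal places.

10.72%

β_Corwin = 0.522 × 21.42% / 14.56% = 0.7679
β_Renshaw = 0.646 × 38.12% / 14.56% = 1.6913
β_Dray = 0.860 × 25.14% / 14.56% = 1.4849
β_Bellamy = 0.800 × 54.42% / 14.56% = 2.9901
β_Fenwick = 0.476 × 41.90% / 14.56% = 1.3698
β_Ingram = 0.464 × 37.13% / 14.56% = 1.1833
β_P = Σ w_i β_i = 0.09×0.7679 + 0.22×1.6913 + 0.14×1.4849 + 0.20×2.9901 + 0.17×1.3698 + 0.18×1.1833 = 1.6930
MRP = 8.47% − 5.22% = 3.25%
E(R_P) = R_f + β_P × MRP = 5.22% + 1.6930 × 3.25% = 10.72%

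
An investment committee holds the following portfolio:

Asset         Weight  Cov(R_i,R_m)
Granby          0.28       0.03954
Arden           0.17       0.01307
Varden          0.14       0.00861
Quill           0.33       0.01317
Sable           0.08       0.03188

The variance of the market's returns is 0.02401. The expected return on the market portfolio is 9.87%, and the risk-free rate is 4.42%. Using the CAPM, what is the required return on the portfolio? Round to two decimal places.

9.28%

β_Granby = 0.03954 / 0.02401 = 1.6468
β_Arden = 0.01307 / 0.02401 = 0.5444
β_Varden = 0.00861 / 0.02401 = 0.3586
β_Quill = 0.01317 / 0.02401 = 0.5485
β_Sable = 0.03188 / 0.02401 = 1.3278
β_P = Σ w_i β_i = 0.28×1.6468 + 0.17×0.5444 + 0.14×0.3586 + 0.33×0.5485 + 0.08×1.3278 = 0.8911
MRP = 9.87% − 4.42% = 5.45%
E(R_P) = R_f + β_P × MRP = 4.42% + 0.8911 × 5.45% = 9.28%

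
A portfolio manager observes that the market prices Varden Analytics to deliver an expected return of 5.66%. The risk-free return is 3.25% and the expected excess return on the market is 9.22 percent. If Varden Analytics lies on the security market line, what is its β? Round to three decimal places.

β = (E(R) − R_f) / MRP = (5.66% − 3.25%) / 9.22% = 2.41% / 9.22% = 0.261

0.261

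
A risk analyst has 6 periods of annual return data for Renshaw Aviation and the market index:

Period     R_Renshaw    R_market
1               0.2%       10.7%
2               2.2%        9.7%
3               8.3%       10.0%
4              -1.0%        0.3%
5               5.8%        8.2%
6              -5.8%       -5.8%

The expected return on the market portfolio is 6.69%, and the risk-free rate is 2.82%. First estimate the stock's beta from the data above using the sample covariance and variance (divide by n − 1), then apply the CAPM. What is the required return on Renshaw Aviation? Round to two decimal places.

5.10%

Mean R_i = (0.2 + 2.2 + 8.3 − 1.0 + 5.8 − 5.8) / 6 = 1.6167%
Mean R_m = (10.7 + 9.7 + 10.0 + 0.3 + 8.2 − 5.8) / 6 = 5.5167%
Σ(R_i − R̄_i)(R_m − R̄_m) = 133.8683  ⇒  Cov = 133.8683 / 5 = 26.7737
Σ(R_m − R̄_m)² = 226.9483  ⇒  Var(R_m) = 226.9483 / 5 = 45.3897
β = Cov / Var(R_m) = 26.7737 / 45.3897 = 0.5899
MRP = 6.69% − 2.82% = 3.87%
E(R) = R_f + β × MRP = 2.82% + 0.5899 × 3.87% = 5.10%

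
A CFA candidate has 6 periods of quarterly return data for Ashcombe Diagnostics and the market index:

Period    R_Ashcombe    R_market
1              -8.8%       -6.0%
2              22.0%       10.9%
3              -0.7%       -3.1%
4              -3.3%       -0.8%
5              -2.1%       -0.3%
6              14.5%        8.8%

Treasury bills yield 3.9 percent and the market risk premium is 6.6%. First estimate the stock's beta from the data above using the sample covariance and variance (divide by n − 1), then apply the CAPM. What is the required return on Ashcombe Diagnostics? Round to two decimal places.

15.25%

Mean R_i = (-8.8 + 22.0 − 0.7 − 3.3 − 2.1 + 14.5) / 6 = 3.6000%
Mean R_m = (-6.0 + 10.9 − 3.1 − 0.8 − 0.3 + 8.8) / 6 = 1.5833%
Σ(R_i − R̄_i)(R_m − R̄_m) = 391.4400  ⇒  Cov = 391.4400 / 5 = 78.2880
Σ(R_m − R̄_m)² = 227.5483  ⇒  Var(R_m) = 227.5483 / 5 = 45.5097
β = Cov / Var(R_m) = 78.2880 / 45.5097 = 1.7202
E(R) = R_f + β × MRP = 3.9% + 1.7202 × 6.6% = 15.25%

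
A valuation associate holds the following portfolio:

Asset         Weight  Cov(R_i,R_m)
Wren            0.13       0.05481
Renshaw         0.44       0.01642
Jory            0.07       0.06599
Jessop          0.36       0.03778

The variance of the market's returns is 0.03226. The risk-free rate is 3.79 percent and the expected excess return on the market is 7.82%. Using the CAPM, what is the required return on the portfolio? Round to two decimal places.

11.69%

β_Wren = 0.05481 / 0.03226 = 1.6990
β_Renshaw = 0.01642 / 0.03226 = 0.5090
β_Jory = 0.06599 / 0.03226 = 2.0456
β_Jessop = 0.03778 / 0.03226 = 1.1711
β_P = Σ w_i β_i = 0.13×1.6990 + 0.44×0.5090 + 0.07×2.0456 + 0.36×1.1711 = 1.0096
E(R_P) = R_f + β_P × MRP = 3.79% + 1.0096 × 7.82% = 11.69%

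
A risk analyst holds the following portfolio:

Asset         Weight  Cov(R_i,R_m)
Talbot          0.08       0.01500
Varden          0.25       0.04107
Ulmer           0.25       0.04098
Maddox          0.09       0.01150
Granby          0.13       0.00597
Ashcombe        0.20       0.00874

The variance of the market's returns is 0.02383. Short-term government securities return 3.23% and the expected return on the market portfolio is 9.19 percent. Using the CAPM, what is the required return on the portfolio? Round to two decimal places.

β_Talbot = 0.01500 / 0.02383 = 0.6295
β_Varden = 0.04107 / 0.02383 = 1.7235
β_Ulmer = 0.04098 / 0.02383 = 1.7197
β_Maddox = 0.01150 / 0.02383 = 0.4826
β_Granby = 0.00597 / 0.02383 = 0.2505
β_Ashcombe = 0.00874 / 0.02383 = 0.3668
β_P = Σ w_i β_i = 0.08×0.6295 + 0.25×1.7235 + 0.25×1.7197 + 0.09×0.4826 + 0.13×0.2505 + 0.20×0.3668 = 1.0605
MRP = 9.19% − 3.23% = 5.96%
E(R_P) = R_f + β_P × MRP = 3.23% + 1.0605 × 5.96% = 9.55%

9.55%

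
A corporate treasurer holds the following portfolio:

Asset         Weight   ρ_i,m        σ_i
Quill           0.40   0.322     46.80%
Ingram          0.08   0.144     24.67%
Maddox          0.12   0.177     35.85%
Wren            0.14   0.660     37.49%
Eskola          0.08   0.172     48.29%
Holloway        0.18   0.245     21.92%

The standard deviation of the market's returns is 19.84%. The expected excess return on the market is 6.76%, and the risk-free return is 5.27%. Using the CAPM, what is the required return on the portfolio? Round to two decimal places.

9.42%

β_Quill = 0.322 × 46.80% / 19.84% = 0.7596
β_Ingram = 0.144 × 24.67% / 19.84% = 0.1791
β_Maddox = 0.177 × 35.85% / 19.84% = 0.3198
β_Wren = 0.660 × 37.49% / 19.84% = 1.2471
β_Eskola = 0.172 × 48.29% / 19.84% = 0.4186
β_Holloway = 0.245 × 21.92% / 19.84% = 0.2707
β_P = Σ w_i β_i = 0.40×0.7596 + 0.08×0.1791 + 0.12×0.3198 + 0.14×1.2471 + 0.08×0.4186 + 0.18×0.2707 = 0.6134
E(R_P) = R_f + β_P × MRP = 5.27% + 0.6134 × 6.76% = 9.42%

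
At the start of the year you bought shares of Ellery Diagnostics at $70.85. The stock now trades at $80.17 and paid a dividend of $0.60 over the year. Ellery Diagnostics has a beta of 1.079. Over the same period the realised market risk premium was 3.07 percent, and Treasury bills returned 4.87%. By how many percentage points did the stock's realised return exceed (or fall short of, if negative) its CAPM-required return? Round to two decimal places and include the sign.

+5.82%

Realised HPR = (P1 + D1 − P0) / P0 = (80.17 + 0.60 − 70.85) / 70.85 = 9.92 / 70.85 = 14.0014%
CAPM required = R_f + β·MRP = 4.87% + 1.079 × 3.07% = 8.18253%
α = realised − required = 14.0014% − 8.18253% = +5.82%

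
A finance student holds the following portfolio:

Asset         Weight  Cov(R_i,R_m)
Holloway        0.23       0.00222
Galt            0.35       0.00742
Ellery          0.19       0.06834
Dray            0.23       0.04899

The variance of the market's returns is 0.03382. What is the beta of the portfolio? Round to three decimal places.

β_Holloway = 0.00222 / 0.03382 = 0.0656
β_Galt = 0.00742 / 0.03382 = 0.2194
β_Ellery = 0.06834 / 0.03382 = 2.0207
β_Dray = 0.04899 / 0.03382 = 1.4486
β_P = Σ w_i β_i = 0.23×0.0656 + 0.35×0.2194 + 0.19×2.0207 + 0.23×1.4486 = 0.8090

0.809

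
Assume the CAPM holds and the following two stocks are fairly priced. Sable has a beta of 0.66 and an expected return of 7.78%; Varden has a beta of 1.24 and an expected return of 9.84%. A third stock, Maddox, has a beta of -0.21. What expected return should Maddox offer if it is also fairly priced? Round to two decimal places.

4.69%

MRP (SML slope) = (9.84% − 7.78%) / (1.24 − 0.66) = 2.06% / 0.58 = 3.5517%
R_f (intercept) = 7.78% − 0.66 × 3.5517% = 5.4359%
E(R_Maddox) = R_f + β × MRP = 5.4359% + -0.21 × 3.5517% = 4.69%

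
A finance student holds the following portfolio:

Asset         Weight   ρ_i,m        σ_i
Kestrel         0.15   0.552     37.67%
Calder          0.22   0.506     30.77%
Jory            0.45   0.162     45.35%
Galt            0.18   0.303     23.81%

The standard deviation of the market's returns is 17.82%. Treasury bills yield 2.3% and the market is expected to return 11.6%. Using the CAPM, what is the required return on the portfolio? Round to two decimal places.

8.12%

β_Kestrel = 0.552 × 37.67% / 17.82% = 1.1669
β_Calder = 0.506 × 30.77% / 17.82% = 0.8737
β_Jory = 0.162 × 45.35% / 17.82% = 0.4123
β_Galt = 0.303 × 23.81% / 17.82% = 0.4049
β_P = Σ w_i β_i = 0.15×1.1669 + 0.22×0.8737 + 0.45×0.4123 + 0.18×0.4049 = 0.6257
MRP = 11.6% − 2.3% = 9.30%
E(R_P) = R_f + β_P × MRP = 2.3% + 0.6257 × 9.3% = 8.12%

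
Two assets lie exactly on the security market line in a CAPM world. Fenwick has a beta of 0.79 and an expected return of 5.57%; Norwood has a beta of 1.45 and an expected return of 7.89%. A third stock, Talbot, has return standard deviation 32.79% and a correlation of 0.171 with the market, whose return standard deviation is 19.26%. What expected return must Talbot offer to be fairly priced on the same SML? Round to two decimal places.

MRP = (7.89% − 5.57%) / (1.45 − 0.79) = 3.5152%
R_f = 5.57% − 0.79 × 3.5152% = 2.7930%
β_Talbot = ρ·σ_i/σ_m = 0.171 × 32.79 / 19.26 = 0.2911
E(R_Talbot) = R_f + β × MRP = 2.7930% + 0.2911 × 3.5152% = 3.82%

3.82%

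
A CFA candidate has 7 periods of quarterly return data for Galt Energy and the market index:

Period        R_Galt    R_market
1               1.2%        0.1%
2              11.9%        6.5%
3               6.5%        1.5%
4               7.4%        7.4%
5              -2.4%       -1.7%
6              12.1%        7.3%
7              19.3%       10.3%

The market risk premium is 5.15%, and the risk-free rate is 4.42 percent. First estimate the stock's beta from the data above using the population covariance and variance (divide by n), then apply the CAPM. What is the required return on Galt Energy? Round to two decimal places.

12.19%

Mean R_i = (1.2 + 11.9 + 6.5 + 7.4 − 2.4 + 12.1 + 19.3) / 7 = 8.0000%
Mean R_m = (0.1 + 6.5 + 1.5 + 7.4 − 1.7 + 7.3 + 10.3) / 7 = 4.4857%
Σ(R_i − R̄_i)(R_m − R̄_m) = 181.9800  ⇒  Cov = 181.9800 / 7 = 25.9971
Σ(R_m − R̄_m)² = 120.6886  ⇒  Var(R_m) = 120.6886 / 7 = 17.2412
β = Cov / Var(R_m) = 25.9971 / 17.2412 = 1.5078
E(R) = R_f + β × MRP = 4.42% + 1.5078 × 5.15% = 12.19%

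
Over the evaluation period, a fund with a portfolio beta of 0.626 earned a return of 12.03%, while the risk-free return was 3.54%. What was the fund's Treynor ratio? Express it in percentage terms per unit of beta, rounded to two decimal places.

13.56%

Treynor = (R_P − R_f) / β_P = (12.03% − 3.54%) / 0.6260 = 8.49% / 0.6260 = 13.56%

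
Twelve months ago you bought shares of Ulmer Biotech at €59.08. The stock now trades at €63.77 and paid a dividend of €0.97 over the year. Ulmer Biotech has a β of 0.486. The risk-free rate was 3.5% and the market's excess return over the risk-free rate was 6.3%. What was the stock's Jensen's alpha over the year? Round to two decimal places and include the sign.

+3.02%

Realised HPR = (P1 + D1 − P0) / P0 = (63.77 + 0.97 − 59.08) / 59.08 = 5.66 / 59.08 = 9.5802%
CAPM required = R_f + β·MRP = 3.5% + 0.486 × 6.3% = 6.5618%
α = realised − required = 9.5802% − 6.5618% = +3.02%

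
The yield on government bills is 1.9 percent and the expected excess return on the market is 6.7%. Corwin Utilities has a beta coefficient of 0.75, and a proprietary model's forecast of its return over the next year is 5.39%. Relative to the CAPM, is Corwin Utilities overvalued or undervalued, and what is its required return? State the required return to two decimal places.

Overvalued; required return 6.93%

Required return = R_f + β·MRP = 1.9% + 0.75 × 6.7% = 6.93%
Forecast 5.39% < required 6.93% → the stock plots below the SML → overvalued.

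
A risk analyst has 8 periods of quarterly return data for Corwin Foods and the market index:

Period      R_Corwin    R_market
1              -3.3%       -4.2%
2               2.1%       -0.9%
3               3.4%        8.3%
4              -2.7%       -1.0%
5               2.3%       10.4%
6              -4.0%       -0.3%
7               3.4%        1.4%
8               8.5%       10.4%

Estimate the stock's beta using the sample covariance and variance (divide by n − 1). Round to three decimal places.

0.564

Mean R_i = (-3.3 + 2.1 + 3.4 − 2.7 + 2.3 − 4.0 + 3.4 + 8.5) / 8 = 1.2125%
Mean R_m = (-4.2 − 0.9 + 8.3 − 1.0 + 10.4 − 0.3 + 1.4 + 10.4) / 8 = 3.0125%
Σ(R_i − R̄_i)(R_m − R̄_m) = 131.9488  ⇒  Cov = 131.9488 / 7 = 18.8498
Σ(R_m − R̄_m)² = 234.1088  ⇒  Var(R_m) = 234.1088 / 7 = 33.4441
β = Cov / Var(R_m) = 18.8498 / 33.4441 = 0.5636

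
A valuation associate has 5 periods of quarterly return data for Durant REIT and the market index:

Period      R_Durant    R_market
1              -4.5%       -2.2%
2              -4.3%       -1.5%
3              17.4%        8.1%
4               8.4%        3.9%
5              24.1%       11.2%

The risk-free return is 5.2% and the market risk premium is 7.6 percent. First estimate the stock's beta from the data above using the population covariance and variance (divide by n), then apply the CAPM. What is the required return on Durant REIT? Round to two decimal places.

21.79%

Mean R_i = (-4.5 − 4.3 + 17.4 + 8.4 + 24.1) / 5 = 8.2200%
Mean R_m = (-2.2 − 1.5 + 8.1 + 3.9 + 11.2) / 5 = 3.9000%
Σ(R_i − R̄_i)(R_m − R̄_m) = 299.6800  ⇒  Cov = 299.6800 / 5 = 59.9360
Σ(R_m − R̄_m)² = 137.3000  ⇒  Var(R_m) = 137.3000 / 5 = 27.4600
β = Cov / Var(R_m) = 59.9360 / 27.4600 = 2.1827
E(R) = R_f + β × MRP = 5.2% + 2.1827 × 7.6% = 21.79%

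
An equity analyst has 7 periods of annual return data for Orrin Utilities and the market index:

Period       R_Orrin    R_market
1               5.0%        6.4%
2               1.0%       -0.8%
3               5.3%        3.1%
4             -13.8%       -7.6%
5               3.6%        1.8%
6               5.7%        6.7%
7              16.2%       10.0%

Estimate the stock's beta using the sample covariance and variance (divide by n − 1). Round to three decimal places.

Mean R_i = (5.0 + 1.0 + 5.3 − 13.8 + 3.6 + 5.7 + 16.2) / 7 = 3.2857%
Mean R_m = (6.4 − 0.8 + 3.1 − 7.6 + 1.8 + 6.7 + 10.0) / 7 = 2.8000%
Σ(R_i − R̄_i)(R_m − R̄_m) = 294.7800  ⇒  Cov = 294.7800 / 6 = 49.1300
Σ(R_m − R̄_m)² = 202.2200  ⇒  Var(R_m) = 202.2200 / 6 = 33.7033
β = Cov / Var(R_m) = 49.1300 / 33.7033 = 1.4577

1.458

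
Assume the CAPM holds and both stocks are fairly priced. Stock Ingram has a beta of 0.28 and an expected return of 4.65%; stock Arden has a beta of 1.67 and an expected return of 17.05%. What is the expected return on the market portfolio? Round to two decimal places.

11.07%

Both satisfy E(R) = R_f + β·MRP, so the slope of the SML is
MRP = (17.05% − 4.65%) / (1.67 − 0.28) = 12.40% / 1.39 = 8.9209%
R_f = E(R_Ingram) − β_Ingram·MRP = 4.65% − 0.28 × 8.9209% = 2.1521%
E(R_m) = R_f + MRP = 2.1521% + 8.9209% = 11.07%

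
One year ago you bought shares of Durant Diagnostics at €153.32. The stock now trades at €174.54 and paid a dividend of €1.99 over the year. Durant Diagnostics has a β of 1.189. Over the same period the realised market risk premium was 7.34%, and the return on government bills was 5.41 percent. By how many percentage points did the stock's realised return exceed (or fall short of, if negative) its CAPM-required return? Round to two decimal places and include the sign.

+1.00%

Realised HPR = (P1 + D1 − P0) / P0 = (174.54 + 1.99 − 153.32) / 153.32 = 23.21 / 153.32 = 15.1383%
CAPM required = R_f + β·MRP = 5.41% + 1.189 × 7.34% = 14.13726%
α = realised − required = 15.1383% − 14.13726% = +1.00%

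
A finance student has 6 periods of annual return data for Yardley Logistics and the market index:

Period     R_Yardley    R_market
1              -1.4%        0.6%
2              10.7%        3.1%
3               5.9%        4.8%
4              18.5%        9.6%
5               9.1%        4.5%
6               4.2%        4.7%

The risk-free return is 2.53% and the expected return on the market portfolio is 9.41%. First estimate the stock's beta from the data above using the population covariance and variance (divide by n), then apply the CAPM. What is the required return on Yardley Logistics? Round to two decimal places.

Mean R_i = (-1.4 + 10.7 + 5.9 + 18.5 + 9.1 + 4.2) / 6 = 7.8333%
Mean R_m = (0.6 + 3.1 + 4.8 + 9.6 + 4.5 + 4.7) / 6 = 4.5500%
Σ(R_i − R̄_i)(R_m − R̄_m) = 85.0900  ⇒  Cov = 85.0900 / 6 = 14.1817
Σ(R_m − R̄_m)² = 43.2950  ⇒  Var(R_m) = 43.2950 / 6 = 7.2158
β = Cov / Var(R_m) = 14.1817 / 7.2158 = 1.9654
MRP = 9.41% − 2.53% = 6.88%
E(R) = R_f + β × MRP = 2.53% + 1.9654 × 6.88% = 16.05%

16.05%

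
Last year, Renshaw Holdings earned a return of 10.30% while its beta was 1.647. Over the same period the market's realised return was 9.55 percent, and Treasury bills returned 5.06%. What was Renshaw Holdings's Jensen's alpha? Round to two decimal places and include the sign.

-2.16%

Market excess return = 9.55% − 5.06% = 4.49%
CAPM benchmark = R_f + β(R_m − R_f) = 5.06% + 1.647 × 4.49% = 12.45503%
α = actual − benchmark = 10.30% − 12.45503% = -2.16%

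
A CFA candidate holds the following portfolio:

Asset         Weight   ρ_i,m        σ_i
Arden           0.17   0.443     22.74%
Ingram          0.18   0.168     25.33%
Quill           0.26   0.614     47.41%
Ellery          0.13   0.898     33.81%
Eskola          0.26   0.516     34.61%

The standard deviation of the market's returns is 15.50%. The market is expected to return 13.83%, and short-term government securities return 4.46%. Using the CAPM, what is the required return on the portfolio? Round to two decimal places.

15.73%

β_Arden = 0.443 × 22.74% / 15.50% = 0.6499
β_Ingram = 0.168 × 25.33% / 15.50% = 0.2745
β_Quill = 0.614 × 47.41% / 15.50% = 1.8780
β_Ellery = 0.898 × 33.81% / 15.50% = 1.9588
β_Eskola = 0.516 × 34.61% / 15.50% = 1.1522
β_P = Σ w_i β_i = 0.17×0.6499 + 0.18×0.2745 + 0.26×1.8780 + 0.13×1.9588 + 0.26×1.1522 = 1.2024
MRP = 13.83% − 4.46% = 9.37%
E(R_P) = R_f + β_P × MRP = 4.46% + 1.2024 × 9.37% = 15.73%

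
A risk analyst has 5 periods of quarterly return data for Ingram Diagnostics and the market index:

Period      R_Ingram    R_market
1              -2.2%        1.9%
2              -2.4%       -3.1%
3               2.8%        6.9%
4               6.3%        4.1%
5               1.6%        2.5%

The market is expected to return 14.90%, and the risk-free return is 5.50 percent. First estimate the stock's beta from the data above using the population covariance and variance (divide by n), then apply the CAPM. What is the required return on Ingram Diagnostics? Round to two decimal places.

Mean R_i = (-2.2 − 2.4 + 2.8 + 6.3 + 1.6) / 5 = 1.2200%
Mean R_m = (1.9 − 3.1 + 6.9 + 4.1 + 2.5) / 5 = 2.4600%
Σ(R_i − R̄_i)(R_m − R̄_m) = 37.4040  ⇒  Cov = 37.4040 / 5 = 7.4808
Σ(R_m − R̄_m)² = 53.6320  ⇒  Var(R_m) = 53.6320 / 5 = 10.7264
β = Cov / Var(R_m) = 7.4808 / 10.7264 = 0.6974
MRP = 14.90% − 5.50% = 9.40%
E(R) = R_f + β × MRP = 5.50% + 0.6974 × 9.40% = 12.06%

12.06%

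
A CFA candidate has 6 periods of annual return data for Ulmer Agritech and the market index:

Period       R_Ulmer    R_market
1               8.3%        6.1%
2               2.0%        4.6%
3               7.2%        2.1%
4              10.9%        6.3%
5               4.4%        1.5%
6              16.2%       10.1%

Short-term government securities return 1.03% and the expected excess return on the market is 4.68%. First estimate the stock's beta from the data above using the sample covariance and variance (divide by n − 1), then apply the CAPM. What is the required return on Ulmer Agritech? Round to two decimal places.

Mean R_i = (8.3 + 2.0 + 7.2 + 10.9 + 4.4 + 16.2) / 6 = 8.1667%
Mean R_m = (6.1 + 4.6 + 2.1 + 6.3 + 1.5 + 10.1) / 6 = 5.1167%
Σ(R_i − R̄_i)(R_m − R̄_m) = 63.1233  ⇒  Cov = 63.1233 / 5 = 12.6247
Σ(R_m − R̄_m)² = 49.6483  ⇒  Var(R_m) = 49.6483 / 5 = 9.9297
β = Cov / Var(R_m) = 12.6247 / 9.9297 = 1.2714
E(R) = R_f + β × MRP = 1.03% + 1.2714 × 4.68% = 6.98%

6.98%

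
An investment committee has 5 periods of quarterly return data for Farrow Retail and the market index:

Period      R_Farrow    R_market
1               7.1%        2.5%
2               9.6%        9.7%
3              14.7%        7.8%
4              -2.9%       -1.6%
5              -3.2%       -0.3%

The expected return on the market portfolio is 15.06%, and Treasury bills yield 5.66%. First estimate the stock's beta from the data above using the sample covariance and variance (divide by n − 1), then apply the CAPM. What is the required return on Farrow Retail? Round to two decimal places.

Mean R_i = (7.1 + 9.6 + 14.7 − 2.9 − 3.2) / 5 = 5.0600%
Mean R_m = (2.5 + 9.7 + 7.8 − 1.6 − 0.3) / 5 = 3.6200%
Σ(R_i − R̄_i)(R_m − R̄_m) = 139.5440  ⇒  Cov = 139.5440 / 4 = 34.8860
Σ(R_m − R̄_m)² = 98.3080  ⇒  Var(R_m) = 98.3080 / 4 = 24.5770
β = Cov / Var(R_m) = 34.8860 / 24.5770 = 1.4195
MRP = 15.06% − 5.66% = 9.40%
E(R) = R_f + β × MRP = 5.66% + 1.4195 × 9.40% = 19.00%

19.00%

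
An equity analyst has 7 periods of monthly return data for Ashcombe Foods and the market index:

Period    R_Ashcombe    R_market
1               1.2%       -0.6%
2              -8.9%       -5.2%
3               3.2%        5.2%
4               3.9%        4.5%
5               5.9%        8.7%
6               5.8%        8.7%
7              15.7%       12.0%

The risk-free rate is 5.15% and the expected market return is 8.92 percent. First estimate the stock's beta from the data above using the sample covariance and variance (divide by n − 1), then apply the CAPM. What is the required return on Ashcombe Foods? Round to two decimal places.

Mean R_i = (1.2 − 8.9 + 3.2 + 3.9 + 5.9 + 5.8 + 15.7) / 7 = 3.8286%
Mean R_m = (-0.6 − 5.2 + 5.2 + 4.5 + 8.7 + 8.7 + 12.0) / 7 = 4.7571%
Σ(R_i − R̄_i)(R_m − R̄_m) = 242.4486  ⇒  Cov = 242.4486 / 6 = 40.4081
Σ(R_m − R̄_m)² = 211.6571  ⇒  Var(R_m) = 211.6571 / 6 = 35.2762
β = Cov / Var(R_m) = 40.4081 / 35.2762 = 1.1455
MRP = 8.92% − 5.15% = 3.77%
E(R) = R_f + β × MRP = 5.15% + 1.1455 × 3.77% = 9.47%

9.47%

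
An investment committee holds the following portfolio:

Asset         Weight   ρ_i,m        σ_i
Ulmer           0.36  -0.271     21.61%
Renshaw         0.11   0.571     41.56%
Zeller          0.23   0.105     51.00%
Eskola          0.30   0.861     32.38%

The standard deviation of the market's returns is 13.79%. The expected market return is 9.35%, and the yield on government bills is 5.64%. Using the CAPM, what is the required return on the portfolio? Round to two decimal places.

8.36%

β_Ulmer = -0.271 × 21.61% / 13.79% = -0.4247
β_Renshaw = 0.571 × 41.56% / 13.79% = 1.7209
β_Zeller = 0.105 × 51.00% / 13.79% = 0.3883
β_Eskola = 0.861 × 32.38% / 13.79% = 2.0217
β_P = Σ w_i β_i = 0.36×-0.4247 + 0.11×1.7209 + 0.23×0.3883 + 0.30×2.0217 = 0.7322
MRP = 9.35% − 5.64% = 3.71%
E(R_P) = R_f + β_P × MRP = 5.64% + 0.7322 × 3.71% = 8.36%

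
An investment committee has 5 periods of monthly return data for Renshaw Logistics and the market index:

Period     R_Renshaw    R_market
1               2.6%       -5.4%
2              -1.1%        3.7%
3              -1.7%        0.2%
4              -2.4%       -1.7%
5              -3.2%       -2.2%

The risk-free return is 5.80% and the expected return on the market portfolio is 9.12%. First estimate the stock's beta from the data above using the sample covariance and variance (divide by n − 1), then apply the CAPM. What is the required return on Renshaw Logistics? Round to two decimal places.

4.79%

Mean R_i = (2.6 − 1.1 − 1.7 − 2.4 − 3.2) / 5 = -1.1600%
Mean R_m = (-5.4 + 3.7 + 0.2 − 1.7 − 2.2) / 5 = -1.0800%
Σ(R_i − R̄_i)(R_m − R̄_m) = -13.5940  ⇒  Cov = -13.5940 / 4 = -3.3985
Σ(R_m − R̄_m)² = 44.7880  ⇒  Var(R_m) = 44.7880 / 4 = 11.1970
β = Cov / Var(R_m) = -3.3985 / 11.1970 = -0.3035
MRP = 9.12% − 5.80% = 3.32%
E(R) = R_f + β × MRP = 5.80% + -0.3035 × 3.32% = 4.79%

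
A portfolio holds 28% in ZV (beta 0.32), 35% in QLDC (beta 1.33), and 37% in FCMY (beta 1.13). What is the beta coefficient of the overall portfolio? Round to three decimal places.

0.973

β_P = Σ w_i β_i = 0.28×0.32 + 0.35×1.33 + 0.37×1.13 = 0.9732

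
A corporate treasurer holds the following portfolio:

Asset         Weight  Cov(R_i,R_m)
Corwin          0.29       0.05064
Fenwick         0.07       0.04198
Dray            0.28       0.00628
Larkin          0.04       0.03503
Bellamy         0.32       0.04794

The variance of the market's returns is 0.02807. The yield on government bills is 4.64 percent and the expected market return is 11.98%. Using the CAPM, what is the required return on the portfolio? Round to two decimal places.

β_Corwin = 0.05064 / 0.02807 = 1.8041
β_Fenwick = 0.04198 / 0.02807 = 1.4955
β_Dray = 0.00628 / 0.02807 = 0.2237
β_Larkin = 0.03503 / 0.02807 = 1.2480
β_Bellamy = 0.04794 / 0.02807 = 1.7079
β_P = Σ w_i β_i = 0.29×1.8041 + 0.07×1.4955 + 0.28×0.2237 + 0.04×1.2480 + 0.32×1.7079 = 1.2870
MRP = 11.98% − 4.64% = 7.34%
E(R_P) = R_f + β_P × MRP = 4.64% + 1.2870 × 7.34% = 14.09%

14.09%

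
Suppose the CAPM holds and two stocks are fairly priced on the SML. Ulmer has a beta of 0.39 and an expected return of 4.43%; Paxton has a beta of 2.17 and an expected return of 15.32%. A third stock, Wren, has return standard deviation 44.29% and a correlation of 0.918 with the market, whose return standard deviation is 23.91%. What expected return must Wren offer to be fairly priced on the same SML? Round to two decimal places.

MRP = (15.32% − 4.43%) / (2.17 − 0.39) = 6.1180%
R_f = 4.43% − 0.39 × 6.1180% = 2.0440%
β_Wren = ρ·σ_i/σ_m = 0.918 × 44.29 / 23.91 = 1.7005
E(R_Wren) = R_f + β × MRP = 2.0440% + 1.7005 × 6.1180% = 12.45%

12.45%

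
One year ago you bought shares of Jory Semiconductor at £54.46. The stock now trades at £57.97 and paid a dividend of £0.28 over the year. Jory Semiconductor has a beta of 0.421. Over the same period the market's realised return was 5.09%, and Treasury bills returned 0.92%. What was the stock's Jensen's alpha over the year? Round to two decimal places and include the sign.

Realised HPR = (P1 + D1 − P0) / P0 = (57.97 + 0.28 − 54.46) / 54.46 = 3.79 / 54.46 = 6.9592%
MRP = 5.09% − 0.92% = 4.17%
CAPM required = R_f + β·MRP = 0.92% + 0.421 × 4.17% = 2.67557%
α = realised − required = 6.9592% − 2.67557% = +4.28%

+4.28%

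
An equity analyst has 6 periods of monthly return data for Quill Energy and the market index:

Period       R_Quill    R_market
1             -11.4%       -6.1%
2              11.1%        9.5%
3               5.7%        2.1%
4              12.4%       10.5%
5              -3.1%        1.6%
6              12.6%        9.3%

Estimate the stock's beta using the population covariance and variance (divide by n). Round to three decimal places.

1.458

Mean R_i = (-11.4 + 11.1 + 5.7 + 12.4 − 3.1 + 12.6) / 6 = 4.5500%
Mean R_m = (-6.1 + 9.5 + 2.1 + 10.5 + 1.6 + 9.3) / 6 = 4.4833%
Σ(R_i − R̄_i)(R_m − R̄_m) = 306.9850  ⇒  Cov = 306.9850 / 6 = 51.1642
Σ(R_m − R̄_m)² = 210.5683  ⇒  Var(R_m) = 210.5683 / 6 = 35.0947
β = Cov / Var(R_m) = 51.1642 / 35.0947 = 1.4579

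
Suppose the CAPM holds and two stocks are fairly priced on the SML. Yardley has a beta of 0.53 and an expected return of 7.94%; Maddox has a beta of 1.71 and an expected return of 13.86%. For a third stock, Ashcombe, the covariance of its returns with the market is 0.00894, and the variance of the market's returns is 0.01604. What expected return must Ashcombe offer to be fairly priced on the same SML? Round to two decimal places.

8.08%

MRP = (13.86% − 7.94%) / (1.71 − 0.53) = 5.0169%
R_f = 7.94% − 0.53 × 5.0169% = 5.2810%
β_Ashcombe = Cov / Var(R_m) = 0.00894 / 0.01604 = 0.5574
E(R_Ashcombe) = R_f + β × MRP = 5.2810% + 0.5574 × 5.0169% = 8.08%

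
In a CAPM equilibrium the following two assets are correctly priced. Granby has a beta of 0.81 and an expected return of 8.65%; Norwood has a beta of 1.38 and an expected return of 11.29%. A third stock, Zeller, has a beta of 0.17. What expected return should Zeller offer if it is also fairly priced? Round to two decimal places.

MRP (SML slope) = (11.29% − 8.65%) / (1.38 − 0.81) = 2.64% / 0.57 = 4.6316%
R_f (intercept) = 8.65% − 0.81 × 4.6316% = 4.8984%
E(R_Zeller) = R_f + β × MRP = 4.8984% + 0.17 × 4.6316% = 5.69%

5.69%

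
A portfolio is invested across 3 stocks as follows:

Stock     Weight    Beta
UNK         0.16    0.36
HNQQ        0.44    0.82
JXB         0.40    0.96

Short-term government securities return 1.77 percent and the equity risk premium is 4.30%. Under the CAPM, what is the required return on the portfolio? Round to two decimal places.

5.22%

β_P = Σ w_i β_i = 0.16×0.36 + 0.44×0.82 + 0.40×0.96 = 0.8024
E(R_P) = R_f + β_P × MRP = 1.77% + 0.8024 × 4.30% = 5.22%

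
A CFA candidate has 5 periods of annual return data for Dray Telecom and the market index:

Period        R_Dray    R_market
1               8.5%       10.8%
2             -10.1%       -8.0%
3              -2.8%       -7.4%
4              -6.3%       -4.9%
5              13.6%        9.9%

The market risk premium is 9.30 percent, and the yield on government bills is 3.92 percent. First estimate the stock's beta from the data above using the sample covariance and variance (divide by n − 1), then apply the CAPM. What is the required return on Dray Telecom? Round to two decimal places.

Mean R_i = (8.5 − 10.1 − 2.8 − 6.3 + 13.6) / 5 = 0.5800%
Mean R_m = (10.8 − 8.0 − 7.4 − 4.9 + 9.9) / 5 = 0.0800%
Σ(R_i − R̄_i)(R_m − R̄_m) = 358.5980  ⇒  Cov = 358.5980 / 4 = 89.6495
Σ(R_m − R̄_m)² = 357.3880  ⇒  Var(R_m) = 357.3880 / 4 = 89.3470
β = Cov / Var(R_m) = 89.6495 / 89.3470 = 1.0034
E(R) = R_f + β × MRP = 3.92% + 1.0034 × 9.30% = 13.25%

13.25%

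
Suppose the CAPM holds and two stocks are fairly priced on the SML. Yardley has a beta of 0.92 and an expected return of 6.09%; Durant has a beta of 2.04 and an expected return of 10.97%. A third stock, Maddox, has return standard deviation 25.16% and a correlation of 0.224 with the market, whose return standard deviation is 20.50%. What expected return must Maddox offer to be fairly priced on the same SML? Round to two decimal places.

MRP = (10.97% − 6.09%) / (2.04 − 0.92) = 4.3571%
R_f = 6.09% − 0.92 × 4.3571% = 2.0815%
β_Maddox = ρ·σ_i/σ_m = 0.224 × 25.16 / 20.50 = 0.2749
E(R_Maddox) = R_f + β × MRP = 2.0815% + 0.2749 × 4.3571% = 3.28%

3.28%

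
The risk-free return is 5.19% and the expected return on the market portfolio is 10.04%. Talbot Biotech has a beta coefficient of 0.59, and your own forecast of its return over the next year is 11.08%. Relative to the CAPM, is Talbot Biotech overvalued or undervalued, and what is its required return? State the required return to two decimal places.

Undervalued; required return 8.05%

MRP = 10.04% − 5.19% = 4.85%
Required return = R_f + β·MRP = 5.19% + 0.59 × 4.85% = 8.05%
Forecast 11.08% > required 8.05% → the stock plots above the SML → undervalued.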